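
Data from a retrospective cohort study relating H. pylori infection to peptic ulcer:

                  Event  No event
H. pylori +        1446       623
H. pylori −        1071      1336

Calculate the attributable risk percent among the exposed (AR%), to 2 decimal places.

36.33

Cells: a = 1446, b = 623, c = 1071, d = 1336.
Risk in exposed = 1446/2069 = 0.69889; risk in unexposed = 1071/2407 = 0.44495.
RR = 0.69889/0.44495 = 1.57070
AR% = (RR − 1)/RR × 100 = (1.57070 − 1)/1.57070 × 100 = 36.3343%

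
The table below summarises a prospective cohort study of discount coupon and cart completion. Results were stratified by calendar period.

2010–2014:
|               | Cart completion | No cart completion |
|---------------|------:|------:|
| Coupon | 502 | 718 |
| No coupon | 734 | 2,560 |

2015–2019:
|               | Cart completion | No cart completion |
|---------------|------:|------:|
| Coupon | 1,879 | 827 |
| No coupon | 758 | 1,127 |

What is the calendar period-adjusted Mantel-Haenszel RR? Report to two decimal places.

RR_MH = Σ(aᵢ·n₀ᵢ/nᵢ) / Σ(cᵢ·n₁ᵢ/nᵢ), with n₁ᵢ = aᵢ+bᵢ (exposed), n₀ᵢ = cᵢ+dᵢ (unexposed), nᵢ = n₁ᵢ+n₀ᵢ.
Stratum 1 (2010–2014): n₁ = 1220, n₀ = 3294, n = 4514; a·n₀/n = 502·3294/4514 = 366.3243; c·n₁/n = 734·1220/4514 = 198.3784
Stratum 2 (2015–2019): n₁ = 2706, n₀ = 1885, n = 4591; a·n₀/n = 1879·1885/4591 = 771.4910; c·n₁/n = 758·2706/4591 = 446.7759
RR_MH = (366.3243 + 771.4910) / (198.3784 + 446.7759) = 1137.8153 / 645.1542 = 1.76363

1.76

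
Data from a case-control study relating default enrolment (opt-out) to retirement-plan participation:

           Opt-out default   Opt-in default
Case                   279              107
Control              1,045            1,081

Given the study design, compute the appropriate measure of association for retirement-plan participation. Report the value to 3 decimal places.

Reading the table with exposure as columns: a = 279 (Opt-out default, case), b = 1045 (Opt-out default, non-case), c = 107 (Opt-in default, case), d = 1081.
This is a case-control study: participants were sampled on outcome status, so risks in the source population cannot be estimated directly — relative risk is not valid here. The odds ratio is the appropriate measure.
OR = (a·d)/(b·c) = (279 × 1081) / (1045 × 107) = 301599 / 111815 = 2.69730

2.697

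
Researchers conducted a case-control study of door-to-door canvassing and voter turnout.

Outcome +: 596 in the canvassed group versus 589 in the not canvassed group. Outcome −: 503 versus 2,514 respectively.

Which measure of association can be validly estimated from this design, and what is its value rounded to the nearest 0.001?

From the description: a = 596, b = 503, c = 589, d = 2514.
This is a case-control study: participants were sampled on outcome status, so risks in the source population cannot be estimated directly — relative risk is not valid here. The odds ratio is the appropriate measure.
OR = (a·d)/(b·c) = (596 × 2514) / (503 × 589) = 1498344 / 296267 = 5.05741

5.057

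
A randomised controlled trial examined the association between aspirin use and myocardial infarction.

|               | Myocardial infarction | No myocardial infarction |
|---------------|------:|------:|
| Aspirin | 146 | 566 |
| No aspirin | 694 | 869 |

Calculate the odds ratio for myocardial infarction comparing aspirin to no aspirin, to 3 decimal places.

Cells: a = 146, b = 566, c = 694, d = 869.
OR = (a·d)/(b·c) = (146 × 869) / (566 × 694) = 126874 / 392804 = 0.32300
Exposure is associated with lower odds of myocardial infarction (OR = 0.32 < 1).

0.323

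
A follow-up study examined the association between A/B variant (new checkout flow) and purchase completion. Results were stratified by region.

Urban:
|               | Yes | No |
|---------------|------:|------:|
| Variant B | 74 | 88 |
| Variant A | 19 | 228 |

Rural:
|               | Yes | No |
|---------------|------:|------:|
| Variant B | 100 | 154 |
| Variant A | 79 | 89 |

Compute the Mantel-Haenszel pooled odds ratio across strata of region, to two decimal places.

OR_MH = Σ(aᵢdᵢ/nᵢ) / Σ(bᵢcᵢ/nᵢ), where nᵢ is the stratum total.
Stratum 1 (Urban): n = 409; a·d/n = 74·228/409 = 41.2518; b·c/n = 88·19/409 = 4.0880
Stratum 2 (Rural): n = 422; a·d/n = 100·89/422 = 21.0900; b·c/n = 154·79/422 = 28.8294
OR_MH = (41.2518 + 21.0900) / (4.0880 + 28.8294) = 62.3419 / 32.9174 = 1.89389

1.89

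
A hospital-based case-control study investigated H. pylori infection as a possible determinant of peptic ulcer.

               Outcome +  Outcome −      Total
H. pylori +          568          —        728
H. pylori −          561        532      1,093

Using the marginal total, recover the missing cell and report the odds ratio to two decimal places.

3.37

The missing cell is in the exposed row: 728 − 568 = 160.
So a = 568, b = 160, c = 561, d = 532.
OR = (a·d)/(b·c) = (568 × 532) / (160 × 561) = 302176 / 89760 = 3.36649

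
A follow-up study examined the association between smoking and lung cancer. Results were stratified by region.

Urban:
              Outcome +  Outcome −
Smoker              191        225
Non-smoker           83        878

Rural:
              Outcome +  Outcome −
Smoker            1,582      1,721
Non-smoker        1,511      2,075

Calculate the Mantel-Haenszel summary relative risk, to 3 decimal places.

RR_MH = Σ(aᵢ·n₀ᵢ/nᵢ) / Σ(cᵢ·n₁ᵢ/nᵢ), with n₁ᵢ = aᵢ+bᵢ (exposed), n₀ᵢ = cᵢ+dᵢ (unexposed), nᵢ = n₁ᵢ+n₀ᵢ.
Stratum 1 (Urban): n₁ = 416, n₀ = 961, n = 1377; a·n₀/n = 191·961/1377 = 133.2977; c·n₁/n = 83·416/1377 = 25.0748
Stratum 2 (Rural): n₁ = 3303, n₀ = 3586, n = 6889; a·n₀/n = 1582·3586/6889 = 823.4943; c·n₁/n = 1511·3303/6889 = 724.4641
RR_MH = (133.2977 + 823.4943) / (25.0748 + 724.4641) = 956.7920 / 749.5389 = 1.27651

1.277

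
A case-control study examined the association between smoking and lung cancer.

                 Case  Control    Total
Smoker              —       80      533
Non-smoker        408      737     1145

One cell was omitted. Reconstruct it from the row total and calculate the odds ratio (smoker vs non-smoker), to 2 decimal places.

The missing cell is in the exposed row: 533 − 80 = 453.
So a = 453, b = 80, c = 408, d = 737.
OR = (a·d)/(b·c) = (453 × 737) / (80 × 408) = 333861 / 32640 = 10.22858

10.23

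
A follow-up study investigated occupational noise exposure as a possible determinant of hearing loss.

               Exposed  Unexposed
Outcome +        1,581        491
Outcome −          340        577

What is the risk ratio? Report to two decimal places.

1.79

Reading the table with exposure as columns: a = 1581 (Exposed, case), b = 340 (Exposed, non-case), c = 491 (Unexposed, case), d = 577.
Risk in exposed = 1581/1921 = 0.82301; risk in unexposed = 491/1068 = 0.45974.
RR = 0.82301 / 0.45974 = 1.79017
The risk among the exposed is 1.79 times that among the unexposed.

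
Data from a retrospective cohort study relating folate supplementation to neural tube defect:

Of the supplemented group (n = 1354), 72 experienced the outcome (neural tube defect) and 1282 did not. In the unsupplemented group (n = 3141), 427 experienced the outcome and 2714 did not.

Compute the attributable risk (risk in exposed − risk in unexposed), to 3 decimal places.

From the description: a = 72, b = 1282, c = 427, d = 2714.
Risk in exposed = 72/1354 = 0.053176; risk in unexposed = 427/3141 = 0.135944.
Risk difference = 0.053176 − 0.135944 = -0.082768

-0.083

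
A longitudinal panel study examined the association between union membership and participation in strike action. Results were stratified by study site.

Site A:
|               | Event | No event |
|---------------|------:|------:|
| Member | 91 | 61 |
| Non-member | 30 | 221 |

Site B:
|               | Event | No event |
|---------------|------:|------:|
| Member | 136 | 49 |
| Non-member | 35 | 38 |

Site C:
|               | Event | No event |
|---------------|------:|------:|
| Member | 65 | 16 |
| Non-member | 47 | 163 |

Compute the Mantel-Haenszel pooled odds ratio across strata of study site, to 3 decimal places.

OR_MH = Σ(aᵢdᵢ/nᵢ) / Σ(bᵢcᵢ/nᵢ), where nᵢ is the stratum total.
Stratum 1 (Site A): n = 403; a·d/n = 91·221/403 = 49.9032; b·c/n = 61·30/403 = 4.5409
Stratum 2 (Site B): n = 258; a·d/n = 136·38/258 = 20.0310; b·c/n = 49·35/258 = 6.6473
Stratum 3 (Site C): n = 291; a·d/n = 65·163/291 = 36.4089; b·c/n = 16·47/291 = 2.5842
OR_MH = (49.9032 + 20.0310 + 36.4089) / (4.5409 + 6.6473 + 2.5842) = 106.3432 / 13.7724 = 7.72146

7.721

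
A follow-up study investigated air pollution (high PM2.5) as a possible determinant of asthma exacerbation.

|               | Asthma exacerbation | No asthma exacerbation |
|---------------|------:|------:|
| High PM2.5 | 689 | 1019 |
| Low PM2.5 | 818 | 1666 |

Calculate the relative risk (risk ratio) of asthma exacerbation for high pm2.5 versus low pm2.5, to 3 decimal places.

1.225

Cells: a = 689, b = 1019, c = 818, d = 1666.
Risk in exposed = 689/1708 = 0.40340; risk in unexposed = 818/2484 = 0.32931.
RR = 0.40340 / 0.32931 = 1.22498
The risk among the exposed is 1.22 times that among the unexposed.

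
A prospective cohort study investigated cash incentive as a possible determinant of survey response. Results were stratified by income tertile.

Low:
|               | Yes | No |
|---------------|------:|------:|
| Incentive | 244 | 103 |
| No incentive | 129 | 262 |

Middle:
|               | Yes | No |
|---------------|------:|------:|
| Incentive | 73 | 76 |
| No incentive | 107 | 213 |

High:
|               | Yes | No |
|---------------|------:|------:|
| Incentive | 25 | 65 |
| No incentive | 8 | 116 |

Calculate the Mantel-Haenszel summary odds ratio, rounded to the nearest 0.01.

3.53

OR_MH = Σ(aᵢdᵢ/nᵢ) / Σ(bᵢcᵢ/nᵢ), where nᵢ is the stratum total.
Stratum 1 (Low): n = 738; a·d/n = 244·262/738 = 86.6233; b·c/n = 103·129/738 = 18.0041
Stratum 2 (Middle): n = 469; a·d/n = 73·213/469 = 33.1535; b·c/n = 76·107/469 = 17.3390
Stratum 3 (High): n = 214; a·d/n = 25·116/214 = 13.5514; b·c/n = 65·8/214 = 2.4299
OR_MH = (86.6233 + 33.1535 + 13.5514) / (18.0041 + 17.3390 + 2.4299) = 133.3282 / 37.7730 = 3.52972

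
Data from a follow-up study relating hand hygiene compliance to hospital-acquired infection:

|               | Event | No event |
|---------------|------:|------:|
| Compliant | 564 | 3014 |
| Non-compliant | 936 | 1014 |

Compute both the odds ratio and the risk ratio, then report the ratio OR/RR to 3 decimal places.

0.617

Cells: a = 564, b = 3014, c = 936, d = 1014.
OR = (564·1014)/(3014·936) = 571896/2821104 = 0.20272
Risk in exposed = 564/3578 = 0.15763; risk in unexposed = 936/1950 = 0.48000; RR = 0.32840
OR/RR = 0.20272 / 0.32840 = 0.61731
The outcome is not rare, so the OR lies further from 1 than the RR.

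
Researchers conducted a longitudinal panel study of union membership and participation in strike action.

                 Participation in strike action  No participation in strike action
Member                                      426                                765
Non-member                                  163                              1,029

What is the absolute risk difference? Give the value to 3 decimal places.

Cells: a = 426, b = 765, c = 163, d = 1029.
Risk in exposed = 426/1191 = 0.357683; risk in unexposed = 163/1192 = 0.136745.
Risk difference = 0.357683 − 0.136745 = 0.220938

0.221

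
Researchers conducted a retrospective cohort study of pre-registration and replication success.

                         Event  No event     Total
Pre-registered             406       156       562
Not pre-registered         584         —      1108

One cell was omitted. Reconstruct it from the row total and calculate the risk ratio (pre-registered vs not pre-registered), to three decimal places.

1.371

The missing cell is in the unexposed row: 1108 − 584 = 524.
So a = 406, b = 156, c = 584, d = 524.
RR = [a/(a+b)] / [c/(c+d)] = (406/562) / (584/1108) = 0.72242/0.52708 = 1.37062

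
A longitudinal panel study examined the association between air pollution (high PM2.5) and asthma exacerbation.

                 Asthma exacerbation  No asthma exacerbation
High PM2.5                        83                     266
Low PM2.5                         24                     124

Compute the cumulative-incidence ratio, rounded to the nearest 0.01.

Cells: a = 83, b = 266, c = 24, d = 124.
Risk in exposed = 83/349 = 0.23782; risk in unexposed = 24/148 = 0.16216.
RR = 0.23782 / 0.16216 = 1.46657
The risk among the exposed is 1.47 times that among the unexposed.

1.47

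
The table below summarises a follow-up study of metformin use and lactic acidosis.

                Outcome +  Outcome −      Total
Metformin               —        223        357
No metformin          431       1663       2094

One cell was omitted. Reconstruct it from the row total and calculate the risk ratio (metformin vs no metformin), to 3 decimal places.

The missing cell is in the exposed row: 357 − 223 = 134.
So a = 134, b = 223, c = 431, d = 1663.
RR = [a/(a+b)] / [c/(c+d)] = (134/357) / (431/2094) = 0.37535/0.20583 = 1.82363

1.824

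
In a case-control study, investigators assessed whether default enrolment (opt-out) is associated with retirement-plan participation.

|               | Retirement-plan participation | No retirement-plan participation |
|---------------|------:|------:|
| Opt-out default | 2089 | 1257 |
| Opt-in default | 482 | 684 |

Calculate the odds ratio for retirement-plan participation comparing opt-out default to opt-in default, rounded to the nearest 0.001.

2.358

Cells: a = 2089, b = 1257, c = 482, d = 684.
OR = (a·d)/(b·c) = (2089 × 684) / (1257 × 482) = 1428876 / 605874 = 2.35837
The odds of retirement-plan participation are about 2.36 times as high in the opt-out default group.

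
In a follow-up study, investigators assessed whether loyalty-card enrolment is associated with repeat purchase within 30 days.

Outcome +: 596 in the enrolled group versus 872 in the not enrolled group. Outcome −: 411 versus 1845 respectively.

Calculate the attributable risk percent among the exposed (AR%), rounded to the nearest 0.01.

From the description: a = 596, b = 411, c = 872, d = 1845.
Risk in exposed = 596/1007 = 0.59186; risk in unexposed = 872/2717 = 0.32094.
RR = 0.59186/0.32094 = 1.84412
AR% = (RR − 1)/RR × 100 = (1.84412 − 1)/1.84412 × 100 = 45.7737%

45.77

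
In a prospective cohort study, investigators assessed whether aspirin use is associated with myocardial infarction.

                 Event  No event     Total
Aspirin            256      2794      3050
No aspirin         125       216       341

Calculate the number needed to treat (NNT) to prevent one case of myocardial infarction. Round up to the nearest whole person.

4

Risk in treated group = 256/3050 = 0.08393; risk in control = 125/341 = 0.36657.
Absolute risk reduction = 0.36657 − 0.08393 = 0.28263
NNT = 1 / ARR = 1 / 0.28263 = 3.538 → round up → 4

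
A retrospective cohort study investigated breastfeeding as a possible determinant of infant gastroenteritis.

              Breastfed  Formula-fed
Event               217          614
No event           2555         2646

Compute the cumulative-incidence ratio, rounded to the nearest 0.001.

Reading the table with exposure as columns: a = 217 (Breastfed, case), b = 2555 (Breastfed, non-case), c = 614 (Formula-fed, case), d = 2646.
Risk in exposed = 217/2772 = 0.07828; risk in unexposed = 614/3260 = 0.18834.
RR = 0.07828 / 0.18834 = 0.41564
The risk is 58% lower among the exposed than among the unexposed.

0.416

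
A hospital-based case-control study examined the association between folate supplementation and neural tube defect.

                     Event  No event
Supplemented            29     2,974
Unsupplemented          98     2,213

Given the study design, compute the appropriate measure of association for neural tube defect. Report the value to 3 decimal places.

0.220

Cells: a = 29, b = 2974, c = 98, d = 2213.
This is a hospital-based case-control study: participants were sampled on outcome status, so risks in the source population cannot be estimated directly — relative risk is not valid here. The odds ratio is the appropriate measure.
OR = (a·d)/(b·c) = (29 × 2213) / (2974 × 98) = 64177 / 291452 = 0.22020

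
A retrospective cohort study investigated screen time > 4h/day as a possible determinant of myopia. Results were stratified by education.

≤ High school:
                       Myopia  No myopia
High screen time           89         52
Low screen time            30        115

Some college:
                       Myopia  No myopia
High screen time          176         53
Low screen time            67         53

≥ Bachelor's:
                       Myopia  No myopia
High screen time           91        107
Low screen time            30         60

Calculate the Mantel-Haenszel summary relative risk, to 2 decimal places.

RR_MH = Σ(aᵢ·n₀ᵢ/nᵢ) / Σ(cᵢ·n₁ᵢ/nᵢ), with n₁ᵢ = aᵢ+bᵢ (exposed), n₀ᵢ = cᵢ+dᵢ (unexposed), nᵢ = n₁ᵢ+n₀ᵢ.
Stratum 1 (≤ High school): n₁ = 141, n₀ = 145, n = 286; a·n₀/n = 89·145/286 = 45.1224; c·n₁/n = 30·141/286 = 14.7902
Stratum 2 (Some college): n₁ = 229, n₀ = 120, n = 349; a·n₀/n = 176·120/349 = 60.5158; c·n₁/n = 67·229/349 = 43.9628
Stratum 3 (≥ Bachelor's): n₁ = 198, n₀ = 90, n = 288; a·n₀/n = 91·90/288 = 28.4375; c·n₁/n = 30·198/288 = 20.6250
RR_MH = (45.1224 + 60.5158 + 28.4375) / (14.7902 + 43.9628 + 20.6250) = 134.0756 / 79.3780 = 1.68908

1.69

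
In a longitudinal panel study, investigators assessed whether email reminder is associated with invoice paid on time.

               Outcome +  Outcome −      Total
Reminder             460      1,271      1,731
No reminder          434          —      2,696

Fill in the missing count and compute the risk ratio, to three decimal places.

1.651

The missing cell is in the unexposed row: 2696 − 434 = 2262.
So a = 460, b = 1271, c = 434, d = 2262.
RR = [a/(a+b)] / [c/(c+d)] = (460/1731) / (434/2696) = 0.26574/0.16098 = 1.65079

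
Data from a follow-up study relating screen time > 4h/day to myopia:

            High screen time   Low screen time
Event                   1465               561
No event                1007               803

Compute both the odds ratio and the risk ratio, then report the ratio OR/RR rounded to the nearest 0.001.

1.445

Reading the table with exposure as columns: a = 1465 (High screen time, case), b = 1007 (High screen time, non-case), c = 561 (Low screen time, case), d = 803.
OR = (1465·803)/(1007·561) = 1176395/564927 = 2.08238
Risk in exposed = 1465/2472 = 0.59264; risk in unexposed = 561/1364 = 0.41129; RR = 1.44092
OR/RR = 2.08238 / 1.44092 = 1.44517
The outcome is not rare, so the OR lies further from 1 than the RR.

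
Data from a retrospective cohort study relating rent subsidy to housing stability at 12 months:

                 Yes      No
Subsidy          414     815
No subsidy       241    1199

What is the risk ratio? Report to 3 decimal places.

Cells: a = 414, b = 815, c = 241, d = 1199.
Risk in exposed = 414/1229 = 0.33686; risk in unexposed = 241/1440 = 0.16736.
RR = 0.33686 / 0.16736 = 2.01277
The risk among the exposed is 2.01 times that among the unexposed.

2.013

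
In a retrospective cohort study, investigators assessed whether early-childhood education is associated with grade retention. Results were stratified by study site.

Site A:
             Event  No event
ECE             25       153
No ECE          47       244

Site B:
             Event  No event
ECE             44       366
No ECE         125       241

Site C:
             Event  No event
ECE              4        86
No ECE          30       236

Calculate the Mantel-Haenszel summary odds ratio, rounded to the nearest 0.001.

0.360

OR_MH = Σ(aᵢdᵢ/nᵢ) / Σ(bᵢcᵢ/nᵢ), where nᵢ is the stratum total.
Stratum 1 (Site A): n = 469; a·d/n = 25·244/469 = 13.0064; b·c/n = 153·47/469 = 15.3326
Stratum 2 (Site B): n = 776; a·d/n = 44·241/776 = 13.6649; b·c/n = 366·125/776 = 58.9562
Stratum 3 (Site C): n = 356; a·d/n = 4·236/356 = 2.6517; b·c/n = 86·30/356 = 7.2472
OR_MH = (13.0064 + 13.6649 + 2.6517) / (15.3326 + 58.9562 + 7.2472) = 29.3230 / 81.5360 = 0.35963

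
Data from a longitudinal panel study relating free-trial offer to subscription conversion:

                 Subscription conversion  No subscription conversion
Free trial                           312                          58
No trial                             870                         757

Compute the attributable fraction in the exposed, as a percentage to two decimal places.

Cells: a = 312, b = 58, c = 870, d = 757.
Risk in exposed = 312/370 = 0.84324; risk in unexposed = 870/1627 = 0.53473.
RR = 0.84324/0.53473 = 1.57696
AR% = (RR − 1)/RR × 100 = (1.57696 − 1)/1.57696 × 100 = 36.5869%

36.59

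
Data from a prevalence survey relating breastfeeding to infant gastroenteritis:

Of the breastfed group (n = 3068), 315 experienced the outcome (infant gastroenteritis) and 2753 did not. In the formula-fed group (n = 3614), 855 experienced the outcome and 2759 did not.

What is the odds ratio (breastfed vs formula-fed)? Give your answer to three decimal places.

0.369

From the description: a = 315, b = 2753, c = 855, d = 2759.
OR = (a·d)/(b·c) = (315 × 2759) / (2753 × 855) = 869085 / 2353815 = 0.36922
Exposure is associated with lower odds of infant gastroenteritis (OR = 0.37 < 1).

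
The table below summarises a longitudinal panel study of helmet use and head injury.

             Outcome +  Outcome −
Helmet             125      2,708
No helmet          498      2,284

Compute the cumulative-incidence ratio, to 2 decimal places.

0.25

Cells: a = 125, b = 2708, c = 498, d = 2284.
Risk in exposed = 125/2833 = 0.04412; risk in unexposed = 498/2782 = 0.17901.
RR = 0.04412 / 0.17901 = 0.24649
The risk is 75% lower among the exposed than among the unexposed.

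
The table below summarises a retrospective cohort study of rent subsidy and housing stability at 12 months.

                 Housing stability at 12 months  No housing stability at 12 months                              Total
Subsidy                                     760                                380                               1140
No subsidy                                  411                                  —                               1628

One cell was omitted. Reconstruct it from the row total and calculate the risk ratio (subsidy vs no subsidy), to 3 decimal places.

The missing cell is in the unexposed row: 1628 − 411 = 1217.
So a = 760, b = 380, c = 411, d = 1217.
RR = [a/(a+b)] / [c/(c+d)] = (760/1140) / (411/1628) = 0.66667/0.25246 = 2.64071

2.641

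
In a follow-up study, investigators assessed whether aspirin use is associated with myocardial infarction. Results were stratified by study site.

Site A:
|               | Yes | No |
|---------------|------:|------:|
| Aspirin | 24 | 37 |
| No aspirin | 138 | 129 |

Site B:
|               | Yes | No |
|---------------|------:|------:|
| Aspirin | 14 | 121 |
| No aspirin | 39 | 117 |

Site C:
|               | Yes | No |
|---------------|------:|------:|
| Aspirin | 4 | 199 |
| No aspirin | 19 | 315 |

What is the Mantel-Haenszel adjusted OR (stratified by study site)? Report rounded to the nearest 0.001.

OR_MH = Σ(aᵢdᵢ/nᵢ) / Σ(bᵢcᵢ/nᵢ), where nᵢ is the stratum total.
Stratum 1 (Site A): n = 328; a·d/n = 24·129/328 = 9.4390; b·c/n = 37·138/328 = 15.5671
Stratum 2 (Site B): n = 291; a·d/n = 14·117/291 = 5.6289; b·c/n = 121·39/291 = 16.2165
Stratum 3 (Site C): n = 537; a·d/n = 4·315/537 = 2.3464; b·c/n = 199·19/537 = 7.0410
OR_MH = (9.4390 + 5.6289 + 2.3464) / (15.5671 + 16.2165 + 7.0410) = 17.4143 / 38.8245 = 0.44854

0.449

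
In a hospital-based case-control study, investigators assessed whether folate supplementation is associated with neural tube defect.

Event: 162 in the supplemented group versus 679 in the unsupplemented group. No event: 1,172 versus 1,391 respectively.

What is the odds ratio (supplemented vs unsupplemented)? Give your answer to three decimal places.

0.283

From the description: a = 162, b = 1172, c = 679, d = 1391.
OR = (a·d)/(b·c) = (162 × 1391) / (1172 × 679) = 225342 / 795788 = 0.28317
Exposure is associated with lower odds of neural tube defect (OR = 0.28 < 1).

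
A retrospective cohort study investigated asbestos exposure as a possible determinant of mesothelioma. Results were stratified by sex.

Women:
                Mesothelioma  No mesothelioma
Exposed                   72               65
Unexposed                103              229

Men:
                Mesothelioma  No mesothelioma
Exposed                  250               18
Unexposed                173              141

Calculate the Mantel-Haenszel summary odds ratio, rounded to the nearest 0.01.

4.88

OR_MH = Σ(aᵢdᵢ/nᵢ) / Σ(bᵢcᵢ/nᵢ), where nᵢ is the stratum total.
Stratum 1 (Women): n = 469; a·d/n = 72·229/469 = 35.1557; b·c/n = 65·103/469 = 14.2751
Stratum 2 (Men): n = 582; a·d/n = 250·141/582 = 60.5670; b·c/n = 18·173/582 = 5.3505
OR_MH = (35.1557 + 60.5670) / (14.2751 + 5.3505) = 95.7227 / 19.6256 = 4.87745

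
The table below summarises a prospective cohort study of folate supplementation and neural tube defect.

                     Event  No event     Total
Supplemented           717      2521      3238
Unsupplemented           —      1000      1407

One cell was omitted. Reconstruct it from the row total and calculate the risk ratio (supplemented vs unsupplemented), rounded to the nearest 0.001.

The missing cell is in the unexposed row: 1407 − 1000 = 407.
So a = 717, b = 2521, c = 407, d = 1000.
RR = [a/(a+b)] / [c/(c+d)] = (717/3238) / (407/1407) = 0.22143/0.28927 = 0.76549

0.765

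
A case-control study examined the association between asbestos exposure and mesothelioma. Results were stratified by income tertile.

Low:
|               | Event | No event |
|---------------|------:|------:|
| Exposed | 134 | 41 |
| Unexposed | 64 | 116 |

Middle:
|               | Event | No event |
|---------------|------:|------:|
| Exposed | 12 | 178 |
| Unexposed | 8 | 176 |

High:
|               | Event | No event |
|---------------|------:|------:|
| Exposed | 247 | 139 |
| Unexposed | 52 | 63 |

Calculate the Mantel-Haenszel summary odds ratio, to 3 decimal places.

OR_MH = Σ(aᵢdᵢ/nᵢ) / Σ(bᵢcᵢ/nᵢ), where nᵢ is the stratum total.
Stratum 1 (Low): n = 355; a·d/n = 134·116/355 = 43.7859; b·c/n = 41·64/355 = 7.3915
Stratum 2 (Middle): n = 374; a·d/n = 12·176/374 = 5.6471; b·c/n = 178·8/374 = 3.8075
Stratum 3 (High): n = 501; a·d/n = 247·63/501 = 31.0599; b·c/n = 139·52/501 = 14.4271
OR_MH = (43.7859 + 5.6471 + 31.0599) / (7.3915 + 3.8075 + 14.4271) = 80.4929 / 25.6262 = 3.14104

3.141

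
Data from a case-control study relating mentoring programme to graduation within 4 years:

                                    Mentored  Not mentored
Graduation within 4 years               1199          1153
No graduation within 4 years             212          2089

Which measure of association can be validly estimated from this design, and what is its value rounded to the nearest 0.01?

10.25

Reading the table with exposure as columns: a = 1199 (Mentored, case), b = 212 (Mentored, non-case), c = 1153 (Not mentored, case), d = 2089.
This is a case-control study: participants were sampled on outcome status, so risks in the source population cannot be estimated directly — relative risk is not valid here. The odds ratio is the appropriate measure.
OR = (a·d)/(b·c) = (1199 × 2089) / (212 × 1153) = 2504711 / 244436 = 10.24690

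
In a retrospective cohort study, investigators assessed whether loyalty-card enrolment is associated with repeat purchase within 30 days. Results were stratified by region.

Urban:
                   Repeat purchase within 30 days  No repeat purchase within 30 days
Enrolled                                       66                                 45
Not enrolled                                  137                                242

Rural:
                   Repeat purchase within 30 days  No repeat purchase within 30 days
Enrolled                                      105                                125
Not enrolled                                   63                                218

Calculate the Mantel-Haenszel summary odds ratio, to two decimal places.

2.76

OR_MH = Σ(aᵢdᵢ/nᵢ) / Σ(bᵢcᵢ/nᵢ), where nᵢ is the stratum total.
Stratum 1 (Urban): n = 490; a·d/n = 66·242/490 = 32.5959; b·c/n = 45·137/490 = 12.5816
Stratum 2 (Rural): n = 511; a·d/n = 105·218/511 = 44.7945; b·c/n = 125·63/511 = 15.4110
OR_MH = (32.5959 + 44.7945) / (12.5816 + 15.4110) = 77.3904 / 27.9926 = 2.76468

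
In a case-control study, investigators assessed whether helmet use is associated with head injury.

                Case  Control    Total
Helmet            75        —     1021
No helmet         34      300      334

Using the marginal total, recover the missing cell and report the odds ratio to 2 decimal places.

0.70

The missing cell is in the exposed row: 1021 − 75 = 946.
So a = 75, b = 946, c = 34, d = 300.
OR = (a·d)/(b·c) = (75 × 300) / (946 × 34) = 22500 / 32164 = 0.69954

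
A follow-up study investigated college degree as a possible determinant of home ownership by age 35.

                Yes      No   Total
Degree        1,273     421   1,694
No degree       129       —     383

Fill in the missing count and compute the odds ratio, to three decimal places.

The missing cell is in the unexposed row: 383 − 129 = 254.
So a = 1273, b = 421, c = 129, d = 254.
OR = (a·d)/(b·c) = (1273 × 254) / (421 × 129) = 323342 / 54309 = 5.95375

5.954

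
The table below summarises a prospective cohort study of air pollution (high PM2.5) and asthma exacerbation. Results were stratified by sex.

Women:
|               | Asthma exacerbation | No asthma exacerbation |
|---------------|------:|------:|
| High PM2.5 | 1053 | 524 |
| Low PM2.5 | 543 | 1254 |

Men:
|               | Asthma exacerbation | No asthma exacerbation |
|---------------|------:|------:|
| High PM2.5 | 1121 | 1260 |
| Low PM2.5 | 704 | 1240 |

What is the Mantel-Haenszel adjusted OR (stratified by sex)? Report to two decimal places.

2.46

OR_MH = Σ(aᵢdᵢ/nᵢ) / Σ(bᵢcᵢ/nᵢ), where nᵢ is the stratum total.
Stratum 1 (Women): n = 3374; a·d/n = 1053·1254/3374 = 391.3640; b·c/n = 524·543/3374 = 84.3308
Stratum 2 (Men): n = 4325; a·d/n = 1121·1240/4325 = 321.3965; b·c/n = 1260·704/4325 = 205.0960
OR_MH = (391.3640 + 321.3965) / (84.3308 + 205.0960) = 712.7605 / 289.4267 = 2.46266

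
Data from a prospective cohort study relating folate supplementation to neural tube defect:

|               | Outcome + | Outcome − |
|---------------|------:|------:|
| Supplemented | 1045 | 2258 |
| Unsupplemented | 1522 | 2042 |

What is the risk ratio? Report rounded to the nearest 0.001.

0.741

Cells: a = 1045, b = 2258, c = 1522, d = 2042.
Risk in exposed = 1045/3303 = 0.31638; risk in unexposed = 1522/3564 = 0.42705.
RR = 0.31638 / 0.42705 = 0.74085
The risk is 26% lower among the exposed than among the unexposed.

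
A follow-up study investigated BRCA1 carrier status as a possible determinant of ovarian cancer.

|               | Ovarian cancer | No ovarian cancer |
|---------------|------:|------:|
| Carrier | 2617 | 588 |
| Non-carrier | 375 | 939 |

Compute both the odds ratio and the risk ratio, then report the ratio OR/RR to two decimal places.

Cells: a = 2617, b = 588, c = 375, d = 939.
OR = (2617·939)/(588·375) = 2457363/220500 = 11.14450
Risk in exposed = 2617/3205 = 0.81654; risk in unexposed = 375/1314 = 0.28539; RR = 2.86114
OR/RR = 11.14450 / 2.86114 = 3.89512
The outcome is not rare, so the OR lies further from 1 than the RR.

3.90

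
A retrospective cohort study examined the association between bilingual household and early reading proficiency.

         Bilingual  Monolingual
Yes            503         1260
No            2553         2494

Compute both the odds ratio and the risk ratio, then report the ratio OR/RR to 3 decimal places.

Reading the table with exposure as columns: a = 503 (Bilingual, case), b = 2553 (Bilingual, non-case), c = 1260 (Monolingual, case), d = 2494.
OR = (503·2494)/(2553·1260) = 1254482/3216780 = 0.38998
Risk in exposed = 503/3056 = 0.16459; risk in unexposed = 1260/3754 = 0.33564; RR = 0.49039
OR/RR = 0.38998 / 0.49039 = 0.79525
The outcome is not rare, so the OR lies further from 1 than the RR.

0.795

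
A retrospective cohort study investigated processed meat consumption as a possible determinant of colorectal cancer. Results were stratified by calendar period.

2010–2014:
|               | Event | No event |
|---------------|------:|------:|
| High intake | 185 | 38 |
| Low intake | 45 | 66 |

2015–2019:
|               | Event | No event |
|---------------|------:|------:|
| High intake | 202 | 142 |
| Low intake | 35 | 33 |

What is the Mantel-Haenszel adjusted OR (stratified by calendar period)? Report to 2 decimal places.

3.07

OR_MH = Σ(aᵢdᵢ/nᵢ) / Σ(bᵢcᵢ/nᵢ), where nᵢ is the stratum total.
Stratum 1 (2010–2014): n = 334; a·d/n = 185·66/334 = 36.5569; b·c/n = 38·45/334 = 5.1198
Stratum 2 (2015–2019): n = 412; a·d/n = 202·33/412 = 16.1796; b·c/n = 142·35/412 = 12.0631
OR_MH = (36.5569 + 16.1796) / (5.1198 + 12.0631) = 52.7365 / 17.1829 = 3.06913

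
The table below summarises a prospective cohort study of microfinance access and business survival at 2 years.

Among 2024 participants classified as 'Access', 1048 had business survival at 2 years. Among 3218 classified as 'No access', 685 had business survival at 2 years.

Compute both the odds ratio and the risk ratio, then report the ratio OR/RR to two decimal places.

From the description: a = 1048, b = 976, c = 685, d = 2533.
OR = (1048·2533)/(976·685) = 2654584/668560 = 3.97060
Risk in exposed = 1048/2024 = 0.51779; risk in unexposed = 685/3218 = 0.21287; RR = 2.43246
OR/RR = 3.97060 / 2.43246 = 1.63234
The outcome is not rare, so the OR lies further from 1 than the RR.

1.63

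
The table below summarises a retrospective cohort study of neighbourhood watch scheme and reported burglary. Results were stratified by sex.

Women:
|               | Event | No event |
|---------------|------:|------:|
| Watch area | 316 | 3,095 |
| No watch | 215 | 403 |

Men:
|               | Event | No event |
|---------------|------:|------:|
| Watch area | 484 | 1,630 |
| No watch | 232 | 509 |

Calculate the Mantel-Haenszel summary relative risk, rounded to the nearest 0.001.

RR_MH = Σ(aᵢ·n₀ᵢ/nᵢ) / Σ(cᵢ·n₁ᵢ/nᵢ), with n₁ᵢ = aᵢ+bᵢ (exposed), n₀ᵢ = cᵢ+dᵢ (unexposed), nᵢ = n₁ᵢ+n₀ᵢ.
Stratum 1 (Women): n₁ = 3411, n₀ = 618, n = 4029; a·n₀/n = 316·618/4029 = 48.4706; c·n₁/n = 215·3411/4029 = 182.0216
Stratum 2 (Men): n₁ = 2114, n₀ = 741, n = 2855; a·n₀/n = 484·741/2855 = 125.6196; c·n₁/n = 232·2114/2855 = 171.7856
RR_MH = (48.4706 + 125.6196) / (182.0216 + 171.7856) = 174.0902 / 353.8072 = 0.49205

0.492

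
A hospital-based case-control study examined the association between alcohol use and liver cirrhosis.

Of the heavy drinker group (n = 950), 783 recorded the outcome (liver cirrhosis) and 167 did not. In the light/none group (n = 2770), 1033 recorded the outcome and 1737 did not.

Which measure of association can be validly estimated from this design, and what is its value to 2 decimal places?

7.88

From the description: a = 783, b = 167, c = 1033, d = 1737.
This is a hospital-based case-control study: participants were sampled on outcome status, so risks in the source population cannot be estimated directly — relative risk is not valid here. The odds ratio is the appropriate measure.
OR = (a·d)/(b·c) = (783 × 1737) / (167 × 1033) = 1360071 / 172511 = 7.88397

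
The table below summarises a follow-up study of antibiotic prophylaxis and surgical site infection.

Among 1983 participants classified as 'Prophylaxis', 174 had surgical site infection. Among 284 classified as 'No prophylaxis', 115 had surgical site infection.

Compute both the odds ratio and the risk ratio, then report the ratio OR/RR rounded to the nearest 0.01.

From the description: a = 174, b = 1809, c = 115, d = 169.
OR = (174·169)/(1809·115) = 29406/208035 = 0.14135
Risk in exposed = 174/1983 = 0.08775; risk in unexposed = 115/284 = 0.40493; RR = 0.21669
OR/RR = 0.14135 / 0.21669 = 0.65231
The outcome is not rare, so the OR lies further from 1 than the RR.

0.65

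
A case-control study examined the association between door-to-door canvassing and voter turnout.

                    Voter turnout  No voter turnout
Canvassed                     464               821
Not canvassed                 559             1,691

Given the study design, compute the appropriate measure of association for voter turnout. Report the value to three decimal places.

1.710

Cells: a = 464, b = 821, c = 559, d = 1691.
This is a case-control study: participants were sampled on outcome status, so risks in the source population cannot be estimated directly — relative risk is not valid here. The odds ratio is the appropriate measure.
OR = (a·d)/(b·c) = (464 × 1691) / (821 × 559) = 784624 / 458939 = 1.70965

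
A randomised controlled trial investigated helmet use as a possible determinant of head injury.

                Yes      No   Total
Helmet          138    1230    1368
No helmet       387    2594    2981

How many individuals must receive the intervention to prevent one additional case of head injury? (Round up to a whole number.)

Risk in treated group = 138/1368 = 0.10088; risk in control = 387/2981 = 0.12982.
Absolute risk reduction = 0.12982 − 0.10088 = 0.02895
NNT = 1 / ARR = 1 / 0.02895 = 34.548 → round up → 35

35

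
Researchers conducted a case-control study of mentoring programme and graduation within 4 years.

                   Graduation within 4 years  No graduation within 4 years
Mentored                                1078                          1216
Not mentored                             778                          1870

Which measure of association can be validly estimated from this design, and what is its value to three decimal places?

Cells: a = 1078, b = 1216, c = 778, d = 1870.
This is a case-control study: participants were sampled on outcome status, so risks in the source population cannot be estimated directly — relative risk is not valid here. The odds ratio is the appropriate measure.
OR = (a·d)/(b·c) = (1078 × 1870) / (1216 × 778) = 2015860 / 946048 = 2.13082

2.131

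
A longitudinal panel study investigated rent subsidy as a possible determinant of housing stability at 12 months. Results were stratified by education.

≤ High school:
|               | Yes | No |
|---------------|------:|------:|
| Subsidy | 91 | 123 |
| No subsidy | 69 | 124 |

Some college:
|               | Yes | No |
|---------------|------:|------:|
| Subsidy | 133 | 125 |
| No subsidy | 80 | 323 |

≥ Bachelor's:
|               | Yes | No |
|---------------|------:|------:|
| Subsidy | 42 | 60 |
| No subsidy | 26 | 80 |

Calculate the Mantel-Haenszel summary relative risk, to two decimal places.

RR_MH = Σ(aᵢ·n₀ᵢ/nᵢ) / Σ(cᵢ·n₁ᵢ/nᵢ), with n₁ᵢ = aᵢ+bᵢ (exposed), n₀ᵢ = cᵢ+dᵢ (unexposed), nᵢ = n₁ᵢ+n₀ᵢ.
Stratum 1 (≤ High school): n₁ = 214, n₀ = 193, n = 407; a·n₀/n = 91·193/407 = 43.1523; c·n₁/n = 69·214/407 = 36.2801
Stratum 2 (Some college): n₁ = 258, n₀ = 403, n = 661; a·n₀/n = 133·403/661 = 81.0877; c·n₁/n = 80·258/661 = 31.2254
Stratum 3 (≥ Bachelor's): n₁ = 102, n₀ = 106, n = 208; a·n₀/n = 42·106/208 = 21.4038; c·n₁/n = 26·102/208 = 12.7500
RR_MH = (43.1523 + 81.0877 + 21.4038) / (36.2801 + 31.2254 + 12.7500) = 145.6439 / 80.2555 = 1.81475

1.81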